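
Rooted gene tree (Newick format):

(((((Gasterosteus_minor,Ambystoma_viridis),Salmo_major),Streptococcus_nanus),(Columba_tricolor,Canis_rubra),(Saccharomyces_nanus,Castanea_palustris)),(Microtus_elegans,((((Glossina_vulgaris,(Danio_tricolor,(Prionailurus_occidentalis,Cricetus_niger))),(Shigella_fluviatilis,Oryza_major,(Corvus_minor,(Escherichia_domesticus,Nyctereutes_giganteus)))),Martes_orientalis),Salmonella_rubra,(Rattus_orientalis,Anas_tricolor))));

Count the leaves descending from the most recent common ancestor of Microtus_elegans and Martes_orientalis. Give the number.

14

The MRCA of Microtus_elegans and Martes_orientalis is the node subtending (Microtus_elegans,((((Glossina_vulgaris,(Danio_tricolor,(Prionailurus_occidentalis,Cricetus_niger))),(Shigella_fluviatilis,Oryza_major,(Corvus_minor,(Escherichia_domesticus,Nyctereutes_giganteus)))),Martes_orientalis),Salmonella_rubra,(Rattus_orientalis,Anas_tricolor))).
That clade contains 14 terminal taxa: Anas_tricolor, Corvus_minor, Cricetus_niger, Danio_tricolor, Escherichia_domesticus, Glossina_vulgaris, Martes_orientalis, Microtus_elegans, Nyctereutes_giganteus, Oryza_major, Prionailurus_occidentalis, Rattus_orientalis, Salmonella_rubra, Shigella_fluviatilis.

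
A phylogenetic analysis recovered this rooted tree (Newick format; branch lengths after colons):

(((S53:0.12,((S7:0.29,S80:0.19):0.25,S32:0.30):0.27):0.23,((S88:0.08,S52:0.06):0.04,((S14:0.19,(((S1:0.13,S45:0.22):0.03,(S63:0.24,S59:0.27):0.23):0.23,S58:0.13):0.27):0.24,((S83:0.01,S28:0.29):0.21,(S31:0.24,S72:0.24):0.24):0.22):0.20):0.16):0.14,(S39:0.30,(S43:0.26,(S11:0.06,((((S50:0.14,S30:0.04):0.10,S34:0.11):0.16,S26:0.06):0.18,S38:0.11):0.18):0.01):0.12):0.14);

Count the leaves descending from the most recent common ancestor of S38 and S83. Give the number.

The MRCA of S38 and S83 is the root, so the clade is the entire tree.
That clade contains 24 terminal taxa: S1, S11, S14, S26, S28, S30, S31, S32, S34, S38, S39, S43, S45, S50, S52, S53, S58, S59, S63, S7, S72, S80, S83, S88.

24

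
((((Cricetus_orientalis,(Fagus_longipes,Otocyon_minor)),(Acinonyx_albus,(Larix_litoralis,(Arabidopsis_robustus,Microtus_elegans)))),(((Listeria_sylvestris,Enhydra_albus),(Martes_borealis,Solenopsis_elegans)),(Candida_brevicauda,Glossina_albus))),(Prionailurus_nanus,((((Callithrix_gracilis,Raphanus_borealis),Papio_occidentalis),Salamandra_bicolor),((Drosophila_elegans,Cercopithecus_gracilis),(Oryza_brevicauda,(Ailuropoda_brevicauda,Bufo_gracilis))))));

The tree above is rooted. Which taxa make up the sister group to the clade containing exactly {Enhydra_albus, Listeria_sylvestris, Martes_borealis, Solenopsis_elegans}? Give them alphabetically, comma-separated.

The clade containing exactly {Enhydra_albus, Listeria_sylvestris, Martes_borealis, Solenopsis_elegans} attaches to the tree at the node subtending (((Listeria_sylvestris,Enhydra_albus),(Martes_borealis,Solenopsis_elegans)),(Candida_brevicauda,Glossina_albus)).
The other lineage descending from that same node — the sister group — is (Candida_brevicauda,Glossina_albus); its 2 tips in alphabetical order are the answer.

Candida_brevicauda, Glossina_albus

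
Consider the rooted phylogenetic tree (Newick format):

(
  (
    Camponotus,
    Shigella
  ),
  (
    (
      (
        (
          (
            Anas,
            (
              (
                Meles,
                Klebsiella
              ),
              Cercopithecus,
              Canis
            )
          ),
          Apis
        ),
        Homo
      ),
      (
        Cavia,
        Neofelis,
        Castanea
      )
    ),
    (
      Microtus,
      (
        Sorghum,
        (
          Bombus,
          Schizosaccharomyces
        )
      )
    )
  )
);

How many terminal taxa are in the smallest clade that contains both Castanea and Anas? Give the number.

The MRCA of Castanea and Anas is the node subtending ((((Anas,((Meles,Klebsiella),Cercopithecus,Canis)),Apis),Homo),(Cavia,Neofelis,Castanea)).
That clade contains 10 terminal taxa: Anas, Apis, Canis, Castanea, Cavia, Cercopithecus, Homo, Klebsiella, Meles, Neofelis.

10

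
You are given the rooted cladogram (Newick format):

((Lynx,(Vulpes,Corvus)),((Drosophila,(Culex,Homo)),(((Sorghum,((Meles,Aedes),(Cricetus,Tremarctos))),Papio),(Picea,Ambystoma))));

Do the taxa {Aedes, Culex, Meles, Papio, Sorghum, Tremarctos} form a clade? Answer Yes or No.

The MRCA of the listed taxa subtends ((Drosophila,(Culex,Homo)),(((Sorghum,((Meles,Aedes),(Cricetus,Tremarctos))),Papio),(Picea,Ambystoma))).
That clade also contains Ambystoma, Cricetus, Drosophila, Homo, Picea, which are not in the proposed group, so the group is not monophyletic.

No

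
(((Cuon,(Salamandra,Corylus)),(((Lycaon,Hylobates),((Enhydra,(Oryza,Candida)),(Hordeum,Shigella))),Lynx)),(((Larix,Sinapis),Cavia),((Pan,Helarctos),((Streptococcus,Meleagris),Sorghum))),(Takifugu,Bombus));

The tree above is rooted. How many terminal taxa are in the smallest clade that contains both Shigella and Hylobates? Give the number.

7

The MRCA of Shigella and Hylobates is the node subtending ((Lycaon,Hylobates),((Enhydra,(Oryza,Candida)),(Hordeum,Shigella))).
That clade contains 7 terminal taxa: Candida, Enhydra, Hordeum, Hylobates, Lycaon, Oryza, Shigella.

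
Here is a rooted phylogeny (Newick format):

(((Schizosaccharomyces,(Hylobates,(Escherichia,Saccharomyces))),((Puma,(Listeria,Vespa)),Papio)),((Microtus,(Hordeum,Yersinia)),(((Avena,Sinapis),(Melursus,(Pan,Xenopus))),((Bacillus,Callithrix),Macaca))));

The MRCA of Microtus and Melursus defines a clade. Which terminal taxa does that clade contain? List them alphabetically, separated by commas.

Avena, Bacillus, Callithrix, Hordeum, Macaca, Melursus, Microtus, Pan, Sinapis, Xenopus, Yersinia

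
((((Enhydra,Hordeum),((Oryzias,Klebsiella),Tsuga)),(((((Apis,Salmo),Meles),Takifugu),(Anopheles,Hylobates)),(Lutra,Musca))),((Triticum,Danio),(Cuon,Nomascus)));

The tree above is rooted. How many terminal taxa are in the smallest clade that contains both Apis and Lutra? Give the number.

8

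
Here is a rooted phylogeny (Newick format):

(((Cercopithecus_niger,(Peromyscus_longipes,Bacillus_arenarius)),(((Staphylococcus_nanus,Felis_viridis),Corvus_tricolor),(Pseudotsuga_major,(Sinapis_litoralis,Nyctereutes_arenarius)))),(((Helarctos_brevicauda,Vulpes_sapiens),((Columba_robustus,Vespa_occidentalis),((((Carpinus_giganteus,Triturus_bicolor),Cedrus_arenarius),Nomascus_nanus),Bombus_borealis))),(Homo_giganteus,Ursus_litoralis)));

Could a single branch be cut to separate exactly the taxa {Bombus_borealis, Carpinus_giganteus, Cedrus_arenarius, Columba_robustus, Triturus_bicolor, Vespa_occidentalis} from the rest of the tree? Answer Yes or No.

The MRCA of the listed taxa subtends ((Columba_robustus,Vespa_occidentalis),((((Carpinus_giganteus,Triturus_bicolor),Cedrus_arenarius),Nomascus_nanus),Bombus_borealis)).
That clade also contains Nomascus_nanus, which is not in the proposed group, so the group is not monophyletic.

No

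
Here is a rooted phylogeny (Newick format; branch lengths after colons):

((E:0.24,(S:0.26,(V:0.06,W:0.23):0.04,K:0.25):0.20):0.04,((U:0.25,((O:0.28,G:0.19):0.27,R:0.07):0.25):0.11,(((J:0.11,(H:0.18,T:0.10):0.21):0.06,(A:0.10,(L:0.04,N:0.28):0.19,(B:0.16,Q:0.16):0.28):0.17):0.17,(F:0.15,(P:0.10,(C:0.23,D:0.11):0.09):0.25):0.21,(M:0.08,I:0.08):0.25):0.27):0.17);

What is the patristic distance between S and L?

1.51

The path runs S → … → MRCA → … → L; the MRCA is the root of the tree.
Branch lengths along that path: 0.26 + 0.20 + 0.04 + 0.17 + 0.27 + 0.17 + 0.17 + 0.19 + 0.04 = 1.51.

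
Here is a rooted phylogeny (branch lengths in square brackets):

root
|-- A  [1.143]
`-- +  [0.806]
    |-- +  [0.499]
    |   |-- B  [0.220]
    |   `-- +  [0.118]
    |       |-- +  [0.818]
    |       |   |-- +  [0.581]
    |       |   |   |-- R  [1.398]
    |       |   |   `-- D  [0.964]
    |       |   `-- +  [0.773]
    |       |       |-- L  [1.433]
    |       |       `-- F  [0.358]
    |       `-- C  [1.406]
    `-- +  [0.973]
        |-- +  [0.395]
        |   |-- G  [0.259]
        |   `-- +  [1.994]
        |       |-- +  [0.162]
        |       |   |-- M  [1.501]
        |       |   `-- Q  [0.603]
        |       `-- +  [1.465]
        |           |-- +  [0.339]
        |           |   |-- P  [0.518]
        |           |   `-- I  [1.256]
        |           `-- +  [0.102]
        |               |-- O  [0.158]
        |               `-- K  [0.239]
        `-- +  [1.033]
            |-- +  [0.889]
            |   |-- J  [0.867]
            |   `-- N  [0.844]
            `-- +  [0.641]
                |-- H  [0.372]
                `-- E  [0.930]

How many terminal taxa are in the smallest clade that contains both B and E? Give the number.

The MRCA of B and E is the node subtending ((B,(((R,D),(L,F)),C)),((G,((M,Q),((P,I),(O,K)))),((J,N),(H,E)))).
That clade contains 17 terminal taxa: B, C, D, E, F, G, H, I, J, K, L, M, N, O, P, Q, R.

17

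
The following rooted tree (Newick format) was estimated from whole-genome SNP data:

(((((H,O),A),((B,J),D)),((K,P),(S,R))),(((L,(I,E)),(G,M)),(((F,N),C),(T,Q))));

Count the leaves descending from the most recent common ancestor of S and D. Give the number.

The MRCA of S and D is the node subtending ((((H,O),A),((B,J),D)),((K,P),(S,R))).
That clade contains 10 terminal taxa: A, B, D, H, J, K, O, P, R, S.

10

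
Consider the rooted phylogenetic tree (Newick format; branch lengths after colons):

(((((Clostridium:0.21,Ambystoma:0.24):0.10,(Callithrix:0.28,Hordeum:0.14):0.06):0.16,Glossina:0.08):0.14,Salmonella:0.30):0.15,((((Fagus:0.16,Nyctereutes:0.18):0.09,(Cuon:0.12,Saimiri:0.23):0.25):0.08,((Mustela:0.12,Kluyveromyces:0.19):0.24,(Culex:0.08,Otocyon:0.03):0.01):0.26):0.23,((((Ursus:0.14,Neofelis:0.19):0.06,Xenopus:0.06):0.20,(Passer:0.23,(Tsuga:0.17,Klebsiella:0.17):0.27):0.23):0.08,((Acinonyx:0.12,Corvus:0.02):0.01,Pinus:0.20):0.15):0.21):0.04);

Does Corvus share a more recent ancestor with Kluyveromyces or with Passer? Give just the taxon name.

The MRCA of Corvus and Passer subtends ((((Ursus,Neofelis),Xenopus),(Passer,(Tsuga,Klebsiella))),((Acinonyx,Corvus),Pinus)) (9 taxa).
The MRCA of Corvus and Kluyveromyces subtends ((((Fagus,Nyctereutes),(Cuon,Saimiri)),((Mustela,Kluyveromyces),(Culex,Otocyon))),((((Ursus,Neofelis),Xenopus),(Passer,(Tsuga,Klebsiella))),((Acinonyx,Corvus),Pinus))) (17 taxa).
The first is nested inside the second, so Corvus shares a more recent common ancestor with Passer.

Passer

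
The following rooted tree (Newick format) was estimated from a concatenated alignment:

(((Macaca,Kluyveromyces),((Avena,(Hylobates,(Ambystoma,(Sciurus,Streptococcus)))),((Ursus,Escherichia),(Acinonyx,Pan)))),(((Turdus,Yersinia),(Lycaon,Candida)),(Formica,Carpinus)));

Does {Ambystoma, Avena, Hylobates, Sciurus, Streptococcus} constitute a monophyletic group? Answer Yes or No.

Yes

The most recent common ancestor of these taxa subtends (Avena,(Hylobates,(Ambystoma,(Sciurus,Streptococcus)))).
That clade has exactly 5 tips — every listed taxon and nothing else — so the group is monophyletic.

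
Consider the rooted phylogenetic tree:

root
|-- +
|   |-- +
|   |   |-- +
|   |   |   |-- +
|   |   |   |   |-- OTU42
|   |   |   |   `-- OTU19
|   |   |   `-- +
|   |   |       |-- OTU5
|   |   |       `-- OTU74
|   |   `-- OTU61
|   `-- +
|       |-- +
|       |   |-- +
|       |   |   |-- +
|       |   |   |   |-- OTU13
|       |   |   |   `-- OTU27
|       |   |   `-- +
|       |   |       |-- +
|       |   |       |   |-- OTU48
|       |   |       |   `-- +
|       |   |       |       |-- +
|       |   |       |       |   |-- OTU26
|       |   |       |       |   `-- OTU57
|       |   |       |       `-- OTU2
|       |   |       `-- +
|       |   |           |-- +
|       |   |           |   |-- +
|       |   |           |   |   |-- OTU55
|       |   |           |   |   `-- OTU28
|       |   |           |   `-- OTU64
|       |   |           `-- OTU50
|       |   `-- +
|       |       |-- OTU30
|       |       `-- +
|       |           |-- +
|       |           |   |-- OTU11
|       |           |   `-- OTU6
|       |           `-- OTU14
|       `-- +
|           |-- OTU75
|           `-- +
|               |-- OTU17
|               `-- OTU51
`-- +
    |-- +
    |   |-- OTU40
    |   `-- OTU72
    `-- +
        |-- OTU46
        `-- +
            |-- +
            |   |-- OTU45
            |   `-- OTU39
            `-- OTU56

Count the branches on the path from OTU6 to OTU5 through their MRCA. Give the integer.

10

The MRCA of OTU6 and OTU5 is the node subtending ((((OTU42,OTU19),(OTU5,OTU74)),OTU61),((((OTU13,OTU27),((OTU48,((OTU26,OTU57),OTU2)),(((OTU55,OTU28),OTU64),OTU50))),(OTU30,((OTU11,OTU6),OTU14))),(OTU75,(OTU17,OTU51)))).
From OTU6 up to that node: 6 branches. From OTU5 up to the same node: 4 branches. Total: 6 + 4 = 10.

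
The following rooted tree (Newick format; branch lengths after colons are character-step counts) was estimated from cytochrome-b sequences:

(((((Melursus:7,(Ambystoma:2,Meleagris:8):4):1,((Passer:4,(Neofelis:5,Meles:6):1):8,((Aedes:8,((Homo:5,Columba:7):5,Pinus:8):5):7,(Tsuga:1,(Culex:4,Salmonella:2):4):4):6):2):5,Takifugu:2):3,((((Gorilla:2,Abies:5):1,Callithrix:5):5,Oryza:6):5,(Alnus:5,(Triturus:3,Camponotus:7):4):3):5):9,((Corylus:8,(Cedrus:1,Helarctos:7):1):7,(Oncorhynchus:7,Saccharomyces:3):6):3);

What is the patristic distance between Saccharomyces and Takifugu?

The path runs Saccharomyces → … → MRCA → … → Takifugu; the MRCA is the root of the tree.
Branch lengths along that path: 3 + 6 + 3 + 9 + 3 + 2 = 26.

26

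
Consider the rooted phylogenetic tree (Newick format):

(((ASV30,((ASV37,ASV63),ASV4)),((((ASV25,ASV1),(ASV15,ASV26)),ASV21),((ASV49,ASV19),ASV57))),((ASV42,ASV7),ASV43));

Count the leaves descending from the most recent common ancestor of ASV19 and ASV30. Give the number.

12

The MRCA of ASV19 and ASV30 is the node subtending ((ASV30,((ASV37,ASV63),ASV4)),((((ASV25,ASV1),(ASV15,ASV26)),ASV21),((ASV49,ASV19),ASV57))).
That clade contains 12 terminal taxa: ASV1, ASV15, ASV19, ASV21, ASV25, ASV26, ASV30, ASV37, ASV4, ASV49, ASV57, ASV63.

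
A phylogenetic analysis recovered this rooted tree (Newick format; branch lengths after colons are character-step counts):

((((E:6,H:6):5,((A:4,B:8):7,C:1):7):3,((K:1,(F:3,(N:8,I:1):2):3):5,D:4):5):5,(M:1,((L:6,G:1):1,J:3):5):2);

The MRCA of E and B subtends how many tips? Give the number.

5

The MRCA of E and B is the node subtending ((E,H),((A,B),C)).
That clade contains 5 terminal taxa: A, B, C, E, H.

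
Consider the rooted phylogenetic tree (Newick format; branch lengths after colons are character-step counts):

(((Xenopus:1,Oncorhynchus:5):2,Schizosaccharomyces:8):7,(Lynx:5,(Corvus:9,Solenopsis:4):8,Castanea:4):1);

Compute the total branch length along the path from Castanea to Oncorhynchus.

The path runs Castanea → … → MRCA → … → Oncorhynchus; the MRCA is the root of the tree.
Branch lengths along that path: 4 + 1 + 7 + 2 + 5 = 19.

19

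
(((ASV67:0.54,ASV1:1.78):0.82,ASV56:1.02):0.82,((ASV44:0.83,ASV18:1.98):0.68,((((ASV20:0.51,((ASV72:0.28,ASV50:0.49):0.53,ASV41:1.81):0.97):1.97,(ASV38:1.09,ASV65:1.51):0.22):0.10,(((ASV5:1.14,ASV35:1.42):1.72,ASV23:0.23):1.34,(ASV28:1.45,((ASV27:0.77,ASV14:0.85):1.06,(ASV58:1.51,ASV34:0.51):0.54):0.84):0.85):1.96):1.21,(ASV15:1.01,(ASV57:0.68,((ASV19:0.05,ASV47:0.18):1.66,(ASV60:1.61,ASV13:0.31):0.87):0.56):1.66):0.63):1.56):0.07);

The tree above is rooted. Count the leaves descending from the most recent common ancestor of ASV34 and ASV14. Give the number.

The MRCA of ASV34 and ASV14 is the node subtending ((ASV27,ASV14),(ASV58,ASV34)).
That clade contains 4 terminal taxa: ASV14, ASV27, ASV34, ASV58.

4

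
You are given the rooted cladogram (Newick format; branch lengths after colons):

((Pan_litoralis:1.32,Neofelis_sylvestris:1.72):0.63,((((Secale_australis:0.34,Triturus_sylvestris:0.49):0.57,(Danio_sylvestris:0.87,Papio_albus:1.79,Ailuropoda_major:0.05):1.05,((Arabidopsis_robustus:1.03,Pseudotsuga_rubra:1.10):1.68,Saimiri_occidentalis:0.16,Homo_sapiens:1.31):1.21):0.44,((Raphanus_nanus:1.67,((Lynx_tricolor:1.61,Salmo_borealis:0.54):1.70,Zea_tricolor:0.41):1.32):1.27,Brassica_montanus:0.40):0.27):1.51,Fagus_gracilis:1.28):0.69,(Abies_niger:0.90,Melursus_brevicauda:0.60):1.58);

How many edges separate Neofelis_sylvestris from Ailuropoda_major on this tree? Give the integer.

The MRCA of Neofelis_sylvestris and Ailuropoda_major is the root of the tree.
From Neofelis_sylvestris up to that node: 2 branches. From Ailuropoda_major up to the same node: 5 branches. Total: 2 + 5 = 7.

7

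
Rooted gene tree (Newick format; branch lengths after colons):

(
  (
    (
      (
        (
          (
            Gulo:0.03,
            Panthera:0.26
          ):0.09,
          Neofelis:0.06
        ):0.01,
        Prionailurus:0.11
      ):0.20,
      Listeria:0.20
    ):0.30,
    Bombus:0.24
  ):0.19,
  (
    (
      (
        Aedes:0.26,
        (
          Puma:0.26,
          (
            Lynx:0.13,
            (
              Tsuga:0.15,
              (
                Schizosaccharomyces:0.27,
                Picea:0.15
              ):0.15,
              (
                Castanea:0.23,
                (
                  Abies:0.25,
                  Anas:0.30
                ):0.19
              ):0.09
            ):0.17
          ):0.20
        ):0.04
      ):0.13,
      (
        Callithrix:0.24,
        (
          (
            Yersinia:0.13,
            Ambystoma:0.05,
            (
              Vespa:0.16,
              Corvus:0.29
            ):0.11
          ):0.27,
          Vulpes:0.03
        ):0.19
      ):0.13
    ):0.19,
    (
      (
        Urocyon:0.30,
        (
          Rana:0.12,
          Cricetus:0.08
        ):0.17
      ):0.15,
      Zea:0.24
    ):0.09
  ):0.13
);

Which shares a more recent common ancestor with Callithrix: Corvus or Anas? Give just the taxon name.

The MRCA of Callithrix and Corvus subtends (Callithrix,((Yersinia,Ambystoma,(Vespa,Corvus)),Vulpes)) (6 taxa).
The MRCA of Callithrix and Anas subtends ((Aedes,(Puma,(Lynx,(Tsuga,(Schizosaccharomyces,Picea),(Castanea,(Abies,Anas)))))),(Callithrix,((Yersinia,Ambystoma,(Vespa,Corvus)),Vulpes))) (15 taxa).
The first is nested inside the second, so Callithrix shares a more recent common ancestor with Corvus.

Corvus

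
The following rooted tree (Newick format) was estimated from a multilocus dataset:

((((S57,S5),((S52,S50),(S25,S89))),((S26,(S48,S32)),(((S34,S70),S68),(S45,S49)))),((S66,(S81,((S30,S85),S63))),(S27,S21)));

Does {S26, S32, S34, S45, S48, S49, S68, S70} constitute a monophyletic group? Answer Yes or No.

Yes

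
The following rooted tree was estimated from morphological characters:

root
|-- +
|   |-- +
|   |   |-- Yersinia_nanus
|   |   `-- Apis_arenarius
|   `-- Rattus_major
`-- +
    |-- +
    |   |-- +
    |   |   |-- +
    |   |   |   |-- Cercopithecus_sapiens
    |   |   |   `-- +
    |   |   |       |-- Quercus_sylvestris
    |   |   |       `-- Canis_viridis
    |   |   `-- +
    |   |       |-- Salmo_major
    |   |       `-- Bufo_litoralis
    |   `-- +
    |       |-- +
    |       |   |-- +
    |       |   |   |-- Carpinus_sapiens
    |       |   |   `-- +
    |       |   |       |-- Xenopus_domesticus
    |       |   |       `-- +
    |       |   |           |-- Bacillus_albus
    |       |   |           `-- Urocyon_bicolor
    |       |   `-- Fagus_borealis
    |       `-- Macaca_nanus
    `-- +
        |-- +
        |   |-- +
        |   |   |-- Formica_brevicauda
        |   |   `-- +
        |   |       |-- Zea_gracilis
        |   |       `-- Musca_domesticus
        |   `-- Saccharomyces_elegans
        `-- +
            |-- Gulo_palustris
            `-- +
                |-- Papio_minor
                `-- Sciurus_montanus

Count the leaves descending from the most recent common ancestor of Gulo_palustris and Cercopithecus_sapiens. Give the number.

The MRCA of Gulo_palustris and Cercopithecus_sapiens is the node subtending ((((Cercopithecus_sapiens,(Quercus_sylvestris,Canis_viridis)),(Salmo_major,Bufo_litoralis)),(((Carpinus_sapiens,(Xenopus_domesticus,(Bacillus_albus,Urocyon_bicolor))),Fagus_borealis),Macaca_nanus)),(((Formica_brevicauda,(Zea_gracilis,Musca_domesticus)),Saccharomyces_elegans),(Gulo_palustris,(Papio_minor,Sciurus_montanus)))).
That clade contains 18 terminal taxa: Bacillus_albus, Bufo_litoralis, Canis_viridis, Carpinus_sapiens, Cercopithecus_sapiens, Fagus_borealis, Formica_brevicauda, Gulo_palustris, Macaca_nanus, Musca_domesticus, Papio_minor, Quercus_sylvestris, Saccharomyces_elegans, Salmo_major, Sciurus_montanus, Urocyon_bicolor, Xenopus_domesticus, Zea_gracilis.

18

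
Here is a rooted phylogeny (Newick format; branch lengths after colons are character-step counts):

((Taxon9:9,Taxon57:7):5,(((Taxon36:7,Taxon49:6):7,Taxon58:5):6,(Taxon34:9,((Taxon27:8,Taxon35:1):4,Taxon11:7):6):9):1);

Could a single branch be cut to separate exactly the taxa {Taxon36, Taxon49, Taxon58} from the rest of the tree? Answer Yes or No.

Yes

The most recent common ancestor of these taxa subtends ((Taxon36,Taxon49),Taxon58).
That clade has exactly 3 tips — every listed taxon and nothing else — so the group is monophyletic.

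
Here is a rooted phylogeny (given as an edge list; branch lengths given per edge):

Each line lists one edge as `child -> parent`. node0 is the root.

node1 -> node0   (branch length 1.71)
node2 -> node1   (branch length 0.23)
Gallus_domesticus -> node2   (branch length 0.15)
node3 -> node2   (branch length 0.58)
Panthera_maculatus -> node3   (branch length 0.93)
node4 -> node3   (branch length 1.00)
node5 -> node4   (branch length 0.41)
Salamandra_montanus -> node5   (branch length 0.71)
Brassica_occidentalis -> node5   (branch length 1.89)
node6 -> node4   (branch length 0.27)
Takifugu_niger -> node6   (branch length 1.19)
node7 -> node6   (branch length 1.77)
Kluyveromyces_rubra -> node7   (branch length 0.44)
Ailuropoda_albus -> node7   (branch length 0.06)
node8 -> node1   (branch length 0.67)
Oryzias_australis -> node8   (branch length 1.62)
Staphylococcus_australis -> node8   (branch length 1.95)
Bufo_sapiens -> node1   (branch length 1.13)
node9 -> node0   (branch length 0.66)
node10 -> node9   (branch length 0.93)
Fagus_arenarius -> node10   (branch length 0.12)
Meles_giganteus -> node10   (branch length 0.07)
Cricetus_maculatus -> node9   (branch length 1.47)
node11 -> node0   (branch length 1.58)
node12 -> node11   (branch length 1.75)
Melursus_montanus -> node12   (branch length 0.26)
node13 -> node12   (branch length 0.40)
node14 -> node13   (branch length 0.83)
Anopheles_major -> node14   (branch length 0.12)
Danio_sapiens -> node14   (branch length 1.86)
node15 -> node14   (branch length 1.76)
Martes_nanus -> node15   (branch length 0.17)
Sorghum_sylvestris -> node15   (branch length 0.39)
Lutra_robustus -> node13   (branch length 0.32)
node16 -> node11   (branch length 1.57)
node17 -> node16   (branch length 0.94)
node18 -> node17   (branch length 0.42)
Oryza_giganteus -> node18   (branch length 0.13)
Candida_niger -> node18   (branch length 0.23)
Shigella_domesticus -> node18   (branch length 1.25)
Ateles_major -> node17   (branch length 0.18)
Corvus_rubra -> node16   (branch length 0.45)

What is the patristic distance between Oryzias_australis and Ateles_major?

The path runs Oryzias_australis → … → MRCA → … → Ateles_major; the MRCA is the root of the tree.
Branch lengths along that path: 1.62 + 0.67 + 1.71 + 1.58 + 1.57 + 0.94 + 0.18 = 8.27.

8.27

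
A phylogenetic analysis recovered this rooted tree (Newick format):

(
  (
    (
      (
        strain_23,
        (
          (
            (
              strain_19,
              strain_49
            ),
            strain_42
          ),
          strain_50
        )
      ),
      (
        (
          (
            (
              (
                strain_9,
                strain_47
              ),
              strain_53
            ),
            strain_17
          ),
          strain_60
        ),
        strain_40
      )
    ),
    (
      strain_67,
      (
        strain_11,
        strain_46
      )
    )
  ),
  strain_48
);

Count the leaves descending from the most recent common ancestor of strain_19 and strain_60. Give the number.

The MRCA of strain_19 and strain_60 is the node subtending ((strain_23,(((strain_19,strain_49),strain_42),strain_50)),(((((strain_9,strain_47),strain_53),strain_17),strain_60),strain_40)).
That clade contains 11 terminal taxa: strain_17, strain_19, strain_23, strain_40, strain_42, strain_47, strain_49, strain_50, strain_53, strain_60, strain_9.

11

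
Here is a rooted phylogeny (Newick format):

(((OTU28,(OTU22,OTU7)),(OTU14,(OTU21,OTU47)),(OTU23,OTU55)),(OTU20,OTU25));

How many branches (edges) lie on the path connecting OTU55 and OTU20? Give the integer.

5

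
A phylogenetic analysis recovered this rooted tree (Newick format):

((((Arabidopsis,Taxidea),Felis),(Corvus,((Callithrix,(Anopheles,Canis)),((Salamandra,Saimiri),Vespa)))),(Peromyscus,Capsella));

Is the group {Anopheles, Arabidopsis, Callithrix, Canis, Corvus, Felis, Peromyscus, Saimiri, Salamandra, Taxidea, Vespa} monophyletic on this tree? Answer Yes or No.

No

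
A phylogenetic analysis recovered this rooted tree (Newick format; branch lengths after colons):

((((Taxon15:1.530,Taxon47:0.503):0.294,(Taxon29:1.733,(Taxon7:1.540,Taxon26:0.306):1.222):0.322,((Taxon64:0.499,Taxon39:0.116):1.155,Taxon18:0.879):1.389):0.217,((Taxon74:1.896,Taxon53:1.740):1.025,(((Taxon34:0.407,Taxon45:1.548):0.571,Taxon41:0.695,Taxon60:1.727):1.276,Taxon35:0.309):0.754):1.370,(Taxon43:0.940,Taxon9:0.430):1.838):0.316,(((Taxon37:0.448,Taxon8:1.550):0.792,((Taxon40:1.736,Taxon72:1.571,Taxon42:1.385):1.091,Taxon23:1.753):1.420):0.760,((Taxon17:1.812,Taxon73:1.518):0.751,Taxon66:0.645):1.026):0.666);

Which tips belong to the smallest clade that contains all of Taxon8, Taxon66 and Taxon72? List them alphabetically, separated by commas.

Taxon17, Taxon23, Taxon37, Taxon40, Taxon42, Taxon66, Taxon72, Taxon73, Taxon8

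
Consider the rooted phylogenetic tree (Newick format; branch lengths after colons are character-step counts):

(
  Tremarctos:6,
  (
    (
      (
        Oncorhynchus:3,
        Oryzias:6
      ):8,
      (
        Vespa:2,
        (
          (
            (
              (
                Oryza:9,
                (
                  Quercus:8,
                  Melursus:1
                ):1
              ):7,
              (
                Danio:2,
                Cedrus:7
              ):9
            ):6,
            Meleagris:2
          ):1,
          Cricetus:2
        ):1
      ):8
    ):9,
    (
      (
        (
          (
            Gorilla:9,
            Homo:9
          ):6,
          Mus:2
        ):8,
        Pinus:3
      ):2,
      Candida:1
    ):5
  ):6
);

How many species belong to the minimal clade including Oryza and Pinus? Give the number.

15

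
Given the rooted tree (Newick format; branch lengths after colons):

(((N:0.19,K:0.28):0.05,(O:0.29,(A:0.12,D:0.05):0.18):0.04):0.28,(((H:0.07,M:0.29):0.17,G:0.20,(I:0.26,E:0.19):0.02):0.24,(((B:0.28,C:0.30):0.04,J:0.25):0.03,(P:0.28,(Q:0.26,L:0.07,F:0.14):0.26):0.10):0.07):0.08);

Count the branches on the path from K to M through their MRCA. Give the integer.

The MRCA of K and M is the root of the tree.
From K up to that node: 3 branches. From M up to the same node: 4 branches. Total: 3 + 4 = 7.

7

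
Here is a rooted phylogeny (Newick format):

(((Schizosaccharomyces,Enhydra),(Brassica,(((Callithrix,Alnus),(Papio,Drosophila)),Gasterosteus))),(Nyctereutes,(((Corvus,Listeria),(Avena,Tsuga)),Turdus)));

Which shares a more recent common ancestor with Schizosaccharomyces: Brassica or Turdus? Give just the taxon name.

Brassica

The MRCA of Schizosaccharomyces and Brassica subtends ((Schizosaccharomyces,Enhydra),(Brassica,(((Callithrix,Alnus),(Papio,Drosophila)),Gasterosteus))) (8 taxa).
The MRCA of Schizosaccharomyces and Turdus is the root, subtending the entire tree (14 taxa).
The first is nested inside the second, so Schizosaccharomyces shares a more recent common ancestor with Brassica.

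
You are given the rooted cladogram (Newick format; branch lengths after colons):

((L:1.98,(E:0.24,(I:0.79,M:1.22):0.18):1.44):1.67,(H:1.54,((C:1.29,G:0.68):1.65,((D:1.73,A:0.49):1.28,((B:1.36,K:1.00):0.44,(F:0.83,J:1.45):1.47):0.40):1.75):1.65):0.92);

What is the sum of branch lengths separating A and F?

The path runs A → … → MRCA → … → F; the MRCA is the node subtending ((D,A),((B,K),(F,J))).
Branch lengths along that path: 0.49 + 1.28 + 0.40 + 1.47 + 0.83 = 4.47.

4.47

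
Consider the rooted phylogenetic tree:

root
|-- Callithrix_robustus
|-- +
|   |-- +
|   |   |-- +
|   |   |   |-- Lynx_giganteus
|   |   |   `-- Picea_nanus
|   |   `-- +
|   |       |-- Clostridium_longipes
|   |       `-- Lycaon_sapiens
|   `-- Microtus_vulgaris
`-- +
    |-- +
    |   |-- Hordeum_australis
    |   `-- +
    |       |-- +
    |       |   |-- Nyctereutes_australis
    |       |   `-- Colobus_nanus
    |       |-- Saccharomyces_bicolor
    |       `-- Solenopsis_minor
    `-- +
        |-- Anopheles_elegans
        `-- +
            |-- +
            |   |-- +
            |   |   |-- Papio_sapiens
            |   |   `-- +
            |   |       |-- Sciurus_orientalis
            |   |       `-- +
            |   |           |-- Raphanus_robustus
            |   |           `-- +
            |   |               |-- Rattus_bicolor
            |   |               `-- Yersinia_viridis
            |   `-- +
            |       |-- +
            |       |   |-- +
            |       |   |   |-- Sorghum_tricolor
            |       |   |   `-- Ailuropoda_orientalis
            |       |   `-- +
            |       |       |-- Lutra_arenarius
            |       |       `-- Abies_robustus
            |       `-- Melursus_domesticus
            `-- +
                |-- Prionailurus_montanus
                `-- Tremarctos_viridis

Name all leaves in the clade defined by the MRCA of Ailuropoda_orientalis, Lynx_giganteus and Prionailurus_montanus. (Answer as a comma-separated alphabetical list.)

Abies_robustus, Ailuropoda_orientalis, Anopheles_elegans, Callithrix_robustus, Clostridium_longipes, Colobus_nanus, Hordeum_australis, Lutra_arenarius, Lycaon_sapiens, Lynx_giganteus, Melursus_domesticus, Microtus_vulgaris, Nyctereutes_australis, Papio_sapiens, Picea_nanus, Prionailurus_montanus, Raphanus_robustus, Rattus_bicolor, Saccharomyces_bicolor, Sciurus_orientalis, Solenopsis_minor, Sorghum_tricolor, Tremarctos_viridis, Yersinia_viridis

Tracing Ailuropoda_orientalis: it sits inside (Sorghum_tricolor,Ailuropoda_orientalis).
Tracing Lynx_giganteus: it sits inside (Lynx_giganteus,Picea_nanus).
Tracing Prionailurus_montanus: it sits inside (Prionailurus_montanus,Tremarctos_viridis).
The smallest clade enclosing all 3 is the whole tree (their MRCA is the root), so the answer is all 24 tips in alphabetical order.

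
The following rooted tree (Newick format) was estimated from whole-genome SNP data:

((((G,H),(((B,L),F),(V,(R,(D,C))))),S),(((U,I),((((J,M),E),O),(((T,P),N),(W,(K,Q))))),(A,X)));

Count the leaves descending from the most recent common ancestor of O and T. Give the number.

10

The MRCA of O and T is the node subtending ((((J,M),E),O),(((T,P),N),(W,(K,Q)))).
That clade contains 10 terminal taxa: E, J, K, M, N, O, P, Q, T, W.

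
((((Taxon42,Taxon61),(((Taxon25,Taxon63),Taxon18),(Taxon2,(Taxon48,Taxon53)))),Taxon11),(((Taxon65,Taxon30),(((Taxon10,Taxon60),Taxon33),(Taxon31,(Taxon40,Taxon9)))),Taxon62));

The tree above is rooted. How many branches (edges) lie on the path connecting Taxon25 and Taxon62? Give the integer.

The MRCA of Taxon25 and Taxon62 is the root of the tree.
From Taxon25 up to that node: 6 branches. From Taxon62 up to the same node: 2 branches. Total: 6 + 2 = 8.

8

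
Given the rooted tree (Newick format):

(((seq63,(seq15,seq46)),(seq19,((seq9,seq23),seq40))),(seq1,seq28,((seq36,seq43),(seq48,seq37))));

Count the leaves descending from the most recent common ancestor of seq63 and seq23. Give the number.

The MRCA of seq63 and seq23 is the node subtending ((seq63,(seq15,seq46)),(seq19,((seq9,seq23),seq40))).
That clade contains 7 terminal taxa: seq15, seq19, seq23, seq40, seq46, seq63, seq9.

7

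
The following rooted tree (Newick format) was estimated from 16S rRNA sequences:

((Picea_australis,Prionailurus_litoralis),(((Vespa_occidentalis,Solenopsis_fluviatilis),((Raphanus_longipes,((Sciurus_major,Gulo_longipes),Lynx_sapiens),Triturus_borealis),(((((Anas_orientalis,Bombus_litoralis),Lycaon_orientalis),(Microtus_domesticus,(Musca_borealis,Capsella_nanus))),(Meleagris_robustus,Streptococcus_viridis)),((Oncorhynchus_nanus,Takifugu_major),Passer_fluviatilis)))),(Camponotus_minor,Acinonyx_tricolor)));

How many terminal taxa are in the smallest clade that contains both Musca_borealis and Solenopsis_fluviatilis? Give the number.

The MRCA of Musca_borealis and Solenopsis_fluviatilis is the node subtending ((Vespa_occidentalis,Solenopsis_fluviatilis),((Raphanus_longipes,((Sciurus_major,Gulo_longipes),Lynx_sapiens),Triturus_borealis),(((((Anas_orientalis,Bombus_litoralis),Lycaon_orientalis),(Microtus_domesticus,(Musca_borealis,Capsella_nanus))),(Meleagris_robustus,Streptococcus_viridis)),((Oncorhynchus_nanus,Takifugu_major),Passer_fluviatilis)))).
That clade contains 18 terminal taxa: Anas_orientalis, Bombus_litoralis, Capsella_nanus, Gulo_longipes, Lycaon_orientalis, Lynx_sapiens, Meleagris_robustus, Microtus_domesticus, Musca_borealis, Oncorhynchus_nanus, Passer_fluviatilis, Raphanus_longipes, Sciurus_major, Solenopsis_fluviatilis, Streptococcus_viridis, Takifugu_major, Triturus_borealis, Vespa_occidentalis.

18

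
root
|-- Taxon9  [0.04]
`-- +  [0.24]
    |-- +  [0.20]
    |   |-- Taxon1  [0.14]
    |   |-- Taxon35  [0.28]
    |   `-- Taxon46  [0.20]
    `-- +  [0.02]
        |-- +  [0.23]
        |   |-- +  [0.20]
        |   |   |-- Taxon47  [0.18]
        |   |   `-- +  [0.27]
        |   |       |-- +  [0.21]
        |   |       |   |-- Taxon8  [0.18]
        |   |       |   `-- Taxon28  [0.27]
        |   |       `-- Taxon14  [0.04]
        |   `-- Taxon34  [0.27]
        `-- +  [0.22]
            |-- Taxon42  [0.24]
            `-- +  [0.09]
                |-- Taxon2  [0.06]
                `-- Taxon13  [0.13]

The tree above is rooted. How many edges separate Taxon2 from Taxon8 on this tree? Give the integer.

The MRCA of Taxon2 and Taxon8 is the node subtending (((Taxon47,((Taxon8,Taxon28),Taxon14)),Taxon34),(Taxon42,(Taxon2,Taxon13))).
From Taxon2 up to that node: 3 branches. From Taxon8 up to the same node: 5 branches. Total: 3 + 5 = 8.

8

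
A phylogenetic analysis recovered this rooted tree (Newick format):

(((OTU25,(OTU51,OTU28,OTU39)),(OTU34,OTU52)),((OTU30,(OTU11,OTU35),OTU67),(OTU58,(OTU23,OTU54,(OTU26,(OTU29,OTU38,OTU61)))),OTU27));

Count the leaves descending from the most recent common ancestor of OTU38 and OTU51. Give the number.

18

The MRCA of OTU38 and OTU51 is the root, so the clade is the entire tree.
That clade contains 18 terminal taxa: OTU11, OTU23, OTU25, OTU26, OTU27, OTU28, OTU29, OTU30, OTU34, OTU35, OTU38, OTU39, OTU51, OTU52, OTU54, OTU58, OTU61, OTU67.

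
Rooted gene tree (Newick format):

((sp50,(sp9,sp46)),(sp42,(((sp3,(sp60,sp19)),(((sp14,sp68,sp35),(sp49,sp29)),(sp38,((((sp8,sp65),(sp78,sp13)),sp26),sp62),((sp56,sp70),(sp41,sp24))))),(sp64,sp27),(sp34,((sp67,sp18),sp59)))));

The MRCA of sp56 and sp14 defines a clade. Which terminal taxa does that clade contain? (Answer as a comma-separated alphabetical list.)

Tracing sp56: it sits inside (sp56,sp70).
Tracing sp14: it sits inside (sp14,sp68,sp35).
The smallest clade enclosing both is (((sp14,sp68,sp35),(sp49,sp29)),(sp38,((((sp8,sp65),(sp78,sp13)),sp26),sp62),((sp56,sp70),(sp41,sp24)))); the answer is its 16 terminal taxa in alphabetical order.

sp13, sp14, sp24, sp26, sp29, sp35, sp38, sp41, sp49, sp56, sp62, sp65, sp68, sp70, sp78, sp8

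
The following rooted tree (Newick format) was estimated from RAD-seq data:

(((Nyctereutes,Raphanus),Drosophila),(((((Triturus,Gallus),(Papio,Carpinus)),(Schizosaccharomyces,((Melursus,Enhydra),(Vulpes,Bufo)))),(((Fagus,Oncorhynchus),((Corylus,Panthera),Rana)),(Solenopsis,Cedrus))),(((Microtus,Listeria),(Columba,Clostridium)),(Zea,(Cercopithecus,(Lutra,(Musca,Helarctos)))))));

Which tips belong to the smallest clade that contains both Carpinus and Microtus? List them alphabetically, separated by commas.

Bufo, Carpinus, Cedrus, Cercopithecus, Clostridium, Columba, Corylus, Enhydra, Fagus, Gallus, Helarctos, Listeria, Lutra, Melursus, Microtus, Musca, Oncorhynchus, Panthera, Papio, Rana, Schizosaccharomyces, Solenopsis, Triturus, Vulpes, Zea

Tracing Carpinus: it sits inside (Papio,Carpinus).
Tracing Microtus: it sits inside (Microtus,Listeria).
The smallest clade enclosing both is (((((Triturus,Gallus),(Papio,Carpinus)),(Schizosaccharomyces,((Melursus,Enhydra),(Vulpes,Bufo)))),(((Fagus,Oncorhynchus),((Corylus,Panthera),Rana)),(Solenopsis,Cedrus))),(((Microtus,Listeria),(Columba,Clostridium)),(Zea,(Cercopithecus,(Lutra,(Musca,Helarctos)))))); the answer is its 25 terminal taxa in alphabetical order.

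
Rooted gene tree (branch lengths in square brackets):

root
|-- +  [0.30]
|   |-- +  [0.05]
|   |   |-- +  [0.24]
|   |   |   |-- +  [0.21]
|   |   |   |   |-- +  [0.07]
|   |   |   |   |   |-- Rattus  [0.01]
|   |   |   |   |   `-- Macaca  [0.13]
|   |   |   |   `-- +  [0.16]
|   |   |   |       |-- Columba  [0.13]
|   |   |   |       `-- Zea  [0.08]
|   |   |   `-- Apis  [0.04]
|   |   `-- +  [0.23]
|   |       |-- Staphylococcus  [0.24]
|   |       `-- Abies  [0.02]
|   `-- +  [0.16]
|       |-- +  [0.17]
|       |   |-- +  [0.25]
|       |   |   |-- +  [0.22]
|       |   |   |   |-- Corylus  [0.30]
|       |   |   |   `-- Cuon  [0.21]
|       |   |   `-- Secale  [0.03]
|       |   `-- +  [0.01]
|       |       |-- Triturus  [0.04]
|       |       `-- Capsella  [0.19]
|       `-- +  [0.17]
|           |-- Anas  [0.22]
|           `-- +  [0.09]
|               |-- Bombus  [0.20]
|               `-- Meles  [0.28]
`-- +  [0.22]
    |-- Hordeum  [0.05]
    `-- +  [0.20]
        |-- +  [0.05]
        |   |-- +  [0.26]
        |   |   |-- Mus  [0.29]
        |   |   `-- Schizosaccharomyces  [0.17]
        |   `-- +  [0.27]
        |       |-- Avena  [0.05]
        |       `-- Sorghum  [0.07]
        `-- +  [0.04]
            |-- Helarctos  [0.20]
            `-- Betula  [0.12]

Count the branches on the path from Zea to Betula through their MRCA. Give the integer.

The MRCA of Zea and Betula is the root of the tree.
From Zea up to that node: 6 branches. From Betula up to the same node: 4 branches. Total: 6 + 4 = 10.

10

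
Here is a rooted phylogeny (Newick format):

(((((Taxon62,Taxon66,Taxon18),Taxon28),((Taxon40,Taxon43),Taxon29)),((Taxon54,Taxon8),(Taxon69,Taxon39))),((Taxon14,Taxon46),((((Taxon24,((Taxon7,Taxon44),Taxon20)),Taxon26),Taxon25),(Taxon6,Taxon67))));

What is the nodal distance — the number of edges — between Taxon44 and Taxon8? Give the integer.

The MRCA of Taxon44 and Taxon8 is the root of the tree.
From Taxon44 up to that node: 8 branches. From Taxon8 up to the same node: 4 branches. Total: 8 + 4 = 12.

12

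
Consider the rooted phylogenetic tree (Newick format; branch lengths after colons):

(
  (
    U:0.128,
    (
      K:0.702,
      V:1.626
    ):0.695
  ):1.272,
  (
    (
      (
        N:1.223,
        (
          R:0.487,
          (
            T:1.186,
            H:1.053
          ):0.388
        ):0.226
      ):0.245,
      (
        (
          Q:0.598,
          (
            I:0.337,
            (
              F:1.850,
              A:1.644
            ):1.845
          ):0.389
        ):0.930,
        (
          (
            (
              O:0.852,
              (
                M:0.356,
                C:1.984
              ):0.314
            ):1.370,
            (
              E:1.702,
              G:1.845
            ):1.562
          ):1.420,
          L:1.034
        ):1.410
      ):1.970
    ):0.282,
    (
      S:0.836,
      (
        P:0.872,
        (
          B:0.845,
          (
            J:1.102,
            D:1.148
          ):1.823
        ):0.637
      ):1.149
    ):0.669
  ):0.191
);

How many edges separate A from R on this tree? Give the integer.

8

The MRCA of A and R is the node subtending ((N,(R,(T,H))),((Q,(I,(F,A))),(((O,(M,C)),(E,G)),L))).
From A up to that node: 5 branches. From R up to the same node: 3 branches. Total: 5 + 3 = 8.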